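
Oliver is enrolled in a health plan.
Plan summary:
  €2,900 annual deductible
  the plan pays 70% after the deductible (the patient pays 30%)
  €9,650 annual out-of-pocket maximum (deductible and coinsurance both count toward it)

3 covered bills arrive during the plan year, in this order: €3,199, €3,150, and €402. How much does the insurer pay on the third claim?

€281.40

Claim 1 — €3,199: €2,900 to deductible, leaving €299; 30% of €299 = €89.70. Cost to patient: €2,989.70. OOP to date €2,989.70. Insurer: €3,199 − €2,989.70 = €209.30.
Claim 2 — €3,150: deductible met; 30% of €3,150 = €945. Patient owes €945 (running OOP €3,934.70). Plan pays €3,150 − €945 = €2,205.
Claim 3 — €402: deductible met; 30% of €402 = €120.60. Cost to patient: €120.60. OOP to date €4,055.30. Insurer: €402 − €120.60 = €281.40.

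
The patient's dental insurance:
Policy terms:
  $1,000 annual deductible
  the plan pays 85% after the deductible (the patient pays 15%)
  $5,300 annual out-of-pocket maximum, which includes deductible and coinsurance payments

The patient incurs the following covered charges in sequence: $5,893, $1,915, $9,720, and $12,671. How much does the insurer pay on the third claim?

#1 ($5,893): deductible takes $1,000, $4,893 remains; patient's 15% is $733.95. Patient owes $1,733.95 (running OOP $1,733.95). Insurer: $5,893 − $1,733.95 = $4,159.05.
#2 ($1,915): 15% coinsurance on $1,915 = $287.25. Patient pays $287.25; OOP now $2,021.20. Plan pays $1,915 − $287.25 = $1,627.75.
#3 ($9,720): deductible met; 15% of $9,720 = $1,458. Patient pays $1,458; OOP now $3,479.20. Insurer: $9,720 − $1,458 = $8,262.

$8,262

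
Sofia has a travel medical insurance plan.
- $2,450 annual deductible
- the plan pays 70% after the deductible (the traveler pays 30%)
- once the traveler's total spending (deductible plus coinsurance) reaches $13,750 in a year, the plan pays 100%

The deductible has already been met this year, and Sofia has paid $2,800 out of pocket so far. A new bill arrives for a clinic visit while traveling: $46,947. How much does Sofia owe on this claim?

The deductible is already satisfied, so the full bill goes to coinsurance.
Coinsurance: $46,947 × 30% = $14,084.10.
Adding $14,084.10 to the $2,800 already spent would give $16,884.10, which exceeds the $13,750 cap; the traveler pays just $13,750 − $2,800 = $10,950.

$10,950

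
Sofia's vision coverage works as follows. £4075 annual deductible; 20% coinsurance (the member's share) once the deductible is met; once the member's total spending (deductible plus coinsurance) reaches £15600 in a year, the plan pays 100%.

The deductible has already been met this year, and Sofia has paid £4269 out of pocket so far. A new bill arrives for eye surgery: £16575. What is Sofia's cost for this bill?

£3315

The deductible is already satisfied, so the full bill goes to coinsurance.
Coinsurance: £16575 × 20% = £3315.
Cumulative spending £4269 + £3315 = £7584 stays under the £15600 maximum.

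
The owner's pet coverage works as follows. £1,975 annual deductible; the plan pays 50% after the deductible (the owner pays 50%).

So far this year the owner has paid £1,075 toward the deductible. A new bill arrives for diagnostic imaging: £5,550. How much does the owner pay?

Remaining deductible: £1,975 − £1,075 = £900.
The remaining £4,650 (= £5,550 − £900) moves to coinsurance.
Owner's 50% share of £4,650 is £2,325.
That puts the owner's cost at £900 + £2,325 = £3,225.

£3,225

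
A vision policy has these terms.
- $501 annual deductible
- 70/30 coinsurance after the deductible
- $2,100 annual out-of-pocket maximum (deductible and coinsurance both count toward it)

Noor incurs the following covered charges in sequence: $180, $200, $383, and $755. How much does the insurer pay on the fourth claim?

#1 ($180): all of it applies to the deductible. Member owes $180 (running OOP $180). Insurer: $180 − $180 = $0.
#2 ($200): all of it applies to the deductible. Cost to member: $200. OOP to date $380. Insurer: $200 − $200 = $0.
#3 ($383): $121 to deductible, leaving $262; coinsurance $262 × 30% = $78.60. Member pays $199.60; OOP now $579.60. Insurer: $383 − $199.60 = $183.40.
#4 ($755): 30% coinsurance on $755 = $226.50. Cost to member: $226.50. OOP to date $806.10. Plan pays $755 − $226.50 = $528.50.

$528.50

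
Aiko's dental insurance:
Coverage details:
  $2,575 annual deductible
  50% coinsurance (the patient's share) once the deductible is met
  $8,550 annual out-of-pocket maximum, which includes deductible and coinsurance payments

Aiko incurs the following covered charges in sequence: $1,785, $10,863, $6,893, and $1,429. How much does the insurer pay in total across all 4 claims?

$12,420

#1 ($1,785): fully absorbed by the deductible. Patient owes $1,785 (running OOP $1,785). Plan pays $1,785 − $1,785 = $0.
#2 ($10,863): deductible takes $790, $10,073 remains; 50% of $10,073 = $5,036.50. Patient pays $5,826.50; OOP now $7,611.50. Plan pays $10,863 − $5,826.50 = $5,036.50.
#3 ($6,893): 50% coinsurance on $6,893 = $3,446.50. Adding that to $7,611.50 gives $11,058, past the $8,550 cap; patient pays only $8,550 − $7,611.50 = $938.50. Insurer: $6,893 − $938.50 = $5,954.50.
#4 ($1,429): deductible met; 50% of $1,429 = $714.50. OOP would hit $9,264.50 > $8,550, so the cap limits the patient to $8,550 − $8,550 = $0. Plan pays $1,429 − $0 = $1,429.
Insurer total: $0 + $5,036.50 + $5,954.50 + $1,429 = $12,420.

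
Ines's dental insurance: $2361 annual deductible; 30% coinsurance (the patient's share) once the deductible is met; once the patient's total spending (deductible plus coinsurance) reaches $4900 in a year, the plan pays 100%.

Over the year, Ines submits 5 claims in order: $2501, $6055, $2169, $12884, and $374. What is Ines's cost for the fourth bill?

Claim 1 ($2501): deductible takes $2361, $140 remains; 30% of $140 = $42. Patient pays $2403; OOP now $2403.
Claim 2 ($6055): deductible already satisfied, so patient's share is 30% × $6055 = $1816.50. Cost to patient: $1816.50. OOP to date $4219.50.
Claim 3 ($2169): deductible already satisfied, so patient's share is 30% × $2169 = $650.70. Cost to patient: $650.70. OOP to date $4870.20.
Claim 4 ($12884): deductible met; 30% of $12884 = $3865.20. Adding that to $4870.20 gives $8735.40, past the $4900 cap; patient pays only $4900 − $4870.20 = $29.80.

$29.80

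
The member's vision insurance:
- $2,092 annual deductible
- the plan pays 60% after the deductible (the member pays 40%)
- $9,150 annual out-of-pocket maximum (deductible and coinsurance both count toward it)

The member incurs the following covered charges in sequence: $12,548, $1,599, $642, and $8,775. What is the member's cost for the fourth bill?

Claim 1 — $12,548: $2,092 to deductible, leaving $10,456; coinsurance $10,456 × 40% = $4,182.40. Member owes $6,274.40 (running OOP $6,274.40).
Claim 2 — $1,599: deductible met; 40% of $1,599 = $639.60. Cost to member: $639.60. OOP to date $6,914.
Claim 3 — $642: deductible already satisfied, so member's share is 40% × $642 = $256.80. Cost to member: $256.80. OOP to date $7,170.80.
Claim 4 — $8,775: deductible met; 40% of $8,775 = $3,510. Adding that to $7,170.80 gives $10,680.80, past the $9,150 cap; member pays only $9,150 − $7,170.80 = $1,979.20.

$1,979.20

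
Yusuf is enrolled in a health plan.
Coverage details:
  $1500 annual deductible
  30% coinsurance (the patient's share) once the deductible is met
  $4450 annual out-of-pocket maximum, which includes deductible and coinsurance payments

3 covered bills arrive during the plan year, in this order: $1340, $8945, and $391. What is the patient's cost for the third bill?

$117.30

Bill 1, $1340: all of it applies to the deductible. Cost to patient: $1340. OOP to date $1340.
Bill 2, $8945: $160 finishes the deductible; $8785 goes to coinsurance; 30% of $8785 = $2635.50. Patient owes $2795.50 (running OOP $4135.50).
Bill 3, $391: deductible met; 30% of $391 = $117.30. Cost to patient: $117.30. OOP to date $4252.80.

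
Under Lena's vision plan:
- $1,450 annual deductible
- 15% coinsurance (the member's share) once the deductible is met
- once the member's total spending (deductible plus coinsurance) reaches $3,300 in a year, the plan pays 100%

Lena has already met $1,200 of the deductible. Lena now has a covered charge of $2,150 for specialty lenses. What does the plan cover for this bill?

Remaining deductible: $1,450 − $1,200 = $250.
That leaves $2,150 − $250 = $1,900 for coinsurance.
15% of $1,900 = $285 falls to the member.
Member responsibility before any cap: $250 + $285 = $535.
Year-to-date out-of-pocket becomes $1,200 + $535 = $1,735, still under the $3,300 maximum, so no cap applies.
Insurer pays the balance: $2,150 − $535 = $1,615.

$1,615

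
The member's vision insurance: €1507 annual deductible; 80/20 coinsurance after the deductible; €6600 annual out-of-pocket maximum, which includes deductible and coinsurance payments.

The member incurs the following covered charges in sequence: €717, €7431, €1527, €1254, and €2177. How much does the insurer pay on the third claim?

€1221.60

#1 (€717): all of it applies to the deductible. Member owes €717 (running OOP €717). Plan pays €717 − €717 = €0.
#2 (€7431): deductible takes €790, €6641 remains; member's 20% is €1328.20. Member owes €2118.20 (running OOP €2835.20). Insurer: €7431 − €2118.20 = €5312.80.
#3 (€1527): deductible met; 20% of €1527 = €305.40. Member pays €305.40; OOP now €3140.60. Insurer: €1527 − €305.40 = €1221.60.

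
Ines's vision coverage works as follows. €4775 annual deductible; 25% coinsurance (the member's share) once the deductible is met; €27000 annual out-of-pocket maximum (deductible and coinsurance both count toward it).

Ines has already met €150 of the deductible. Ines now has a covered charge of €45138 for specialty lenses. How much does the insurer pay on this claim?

€30384.75

Deductible still to meet: €4775 − €150 = €4625.
That leaves €45138 − €4625 = €40513 for coinsurance.
Coinsurance: €40513 × 25% = €10128.25.
So the member owes €4625 + €10128.25 = €14753.25 before any cap.
Year-to-date out-of-pocket becomes €150 + €14753.25 = €14903.25, still under the €27000 maximum, so no cap applies.
The insurer covers the remainder: €45138 − €14753.25 = €30384.75.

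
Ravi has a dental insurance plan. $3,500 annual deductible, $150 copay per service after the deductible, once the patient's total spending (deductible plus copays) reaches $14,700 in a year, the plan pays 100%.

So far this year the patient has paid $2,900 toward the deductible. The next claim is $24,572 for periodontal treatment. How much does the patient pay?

Deductible still to meet: $3,500 − $2,900 = $600.
The remaining $23,972 (= $24,572 − $600) moves to the copay.
Copay on this service: $150.
That puts the patient's cost at $600 + $150 = $750 before any cap.
Total out-of-pocket so far would be $2,900 + $750 = $3,650, below the $14,700 cap — no reduction.

$750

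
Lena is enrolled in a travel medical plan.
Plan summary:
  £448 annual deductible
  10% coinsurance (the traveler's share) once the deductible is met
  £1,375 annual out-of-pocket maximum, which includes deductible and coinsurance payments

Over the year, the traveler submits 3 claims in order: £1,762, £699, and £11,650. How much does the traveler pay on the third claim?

£725.70

Claim 1 — £1,762: deductible takes £448, £1,314 remains; coinsurance £1,314 × 10% = £131.40. Traveler owes £579.40 (running OOP £579.40).
Claim 2 — £699: deductible already satisfied, so traveler's share is 10% × £699 = £69.90. Cost to traveler: £69.90. OOP to date £649.30.
Claim 3 — £11,650: deductible already satisfied, so traveler's share is 10% × £11,650 = £1,165. That would push OOP to £1,814.30, over the £1,375 cap, so traveler pays £1,375 − £649.30 = £725.70.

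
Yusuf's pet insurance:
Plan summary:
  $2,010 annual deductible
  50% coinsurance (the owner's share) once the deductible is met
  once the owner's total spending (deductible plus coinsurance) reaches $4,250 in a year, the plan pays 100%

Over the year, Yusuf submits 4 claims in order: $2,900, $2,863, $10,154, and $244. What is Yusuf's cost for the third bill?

#1 ($2,900): $2,010 to deductible, leaving $890; owner's 50% is $445. Owner pays $2,455; OOP now $2,455.
#2 ($2,863): deductible already satisfied, so owner's share is 50% × $2,863 = $1,431.50. Owner pays $1,431.50; OOP now $3,886.50.
#3 ($10,154): deductible met; 50% of $10,154 = $5,077. OOP would hit $8,963.50 > $4,250, so the cap limits the owner to $4,250 − $3,886.50 = $363.50.

$363.50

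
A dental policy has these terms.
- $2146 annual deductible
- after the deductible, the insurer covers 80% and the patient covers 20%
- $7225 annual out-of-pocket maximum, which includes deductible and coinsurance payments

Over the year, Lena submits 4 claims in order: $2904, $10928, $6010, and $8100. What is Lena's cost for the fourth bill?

Bill 1, $2904: deductible takes $2146, $758 remains; coinsurance $758 × 20% = $151.60. Patient pays $2297.60; OOP now $2297.60.
Bill 2, $10928: deductible already satisfied, so patient's share is 20% × $10928 = $2185.60. Cost to patient: $2185.60. OOP to date $4483.20.
Bill 3, $6010: deductible already satisfied, so patient's share is 20% × $6010 = $1202. Cost to patient: $1202. OOP to date $5685.20.
Bill 4, $8100: deductible already satisfied, so patient's share is 20% × $8100 = $1620. OOP would hit $7305.20 > $7225, so the cap limits the patient to $7225 − $5685.20 = $1539.80.

$1539.80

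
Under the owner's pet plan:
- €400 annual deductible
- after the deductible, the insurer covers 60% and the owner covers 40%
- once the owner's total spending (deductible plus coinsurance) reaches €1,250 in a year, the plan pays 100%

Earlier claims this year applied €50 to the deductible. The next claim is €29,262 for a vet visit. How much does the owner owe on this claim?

€1,200

Deductible still to meet: €400 − €50 = €350.
After the €350 deductible portion, €29,262 − €350 = €28,912 is subject to coinsurance.
Coinsurance: €28,912 × 40% = €11,564.80.
So the owner owes €350 + €11,564.80 = €11,914.80 before any cap.
Adding €11,914.80 to the €50 already spent would give €11,964.80, which exceeds the €1,250 cap; the owner pays just €1,250 − €50 = €1,200.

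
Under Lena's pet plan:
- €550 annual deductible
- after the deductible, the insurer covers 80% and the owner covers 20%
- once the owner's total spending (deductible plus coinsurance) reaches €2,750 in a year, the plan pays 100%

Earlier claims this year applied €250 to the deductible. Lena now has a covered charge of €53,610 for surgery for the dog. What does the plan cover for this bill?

€51,110

Deductible still to meet: €550 − €250 = €300.
After the €300 deductible portion, €53,610 − €300 = €53,310 is subject to coinsurance.
Owner's 20% share of €53,310 is €10,662.
So the owner owes €300 + €10,662 = €10,962 before any cap.
That would bring total out-of-pocket to €11,212, past the €2,750 cap. The owner is capped at €2,750 − €250 = €2,500 on this claim.
The insurer covers the remainder: €53,610 − €2,500 = €51,110.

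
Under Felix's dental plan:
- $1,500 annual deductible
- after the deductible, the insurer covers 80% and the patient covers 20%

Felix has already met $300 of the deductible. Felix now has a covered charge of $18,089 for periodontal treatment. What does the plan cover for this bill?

Deductible still to meet: $1,500 − $300 = $1,200.
That leaves $18,089 − $1,200 = $16,889 for coinsurance.
Coinsurance: $16,889 × 20% = $3,377.80.
So the patient owes $1,200 + $3,377.80 = $4,577.80.
The insurer covers the remainder: $18,089 − $4,577.80 = $13,511.20.

$13,511.20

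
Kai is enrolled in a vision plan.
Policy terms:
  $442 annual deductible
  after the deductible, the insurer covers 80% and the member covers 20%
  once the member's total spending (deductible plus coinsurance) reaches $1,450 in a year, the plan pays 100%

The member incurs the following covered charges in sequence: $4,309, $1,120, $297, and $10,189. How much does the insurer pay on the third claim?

Bill 1, $4,309: $442 to deductible, leaving $3,867; member's 20% is $773.40. Member pays $1,215.40; OOP now $1,215.40. Insurer: $4,309 − $1,215.40 = $3,093.60.
Bill 2, $1,120: 20% coinsurance on $1,120 = $224. Member pays $224; OOP now $1,439.40. Plan pays $1,120 − $224 = $896.
Bill 3, $297: 20% coinsurance on $297 = $59.40. That would push OOP to $1,498.80, over the $1,450 cap, so member pays $1,450 − $1,439.40 = $10.60. Insurer: $297 − $10.60 = $286.40.

$286.40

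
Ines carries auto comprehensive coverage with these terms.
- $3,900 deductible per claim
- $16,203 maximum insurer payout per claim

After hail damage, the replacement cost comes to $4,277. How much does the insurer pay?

Subtract the deductible: $4,277 − $3,900 = $377.
That's under the $16,203 cap, so the insurer reimburses the full $377.

$377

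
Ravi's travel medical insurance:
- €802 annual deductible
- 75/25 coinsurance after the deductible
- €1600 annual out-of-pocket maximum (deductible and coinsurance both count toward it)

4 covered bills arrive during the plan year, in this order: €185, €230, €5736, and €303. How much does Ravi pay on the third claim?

Claim 1 (€185): entire amount goes to the deductible. Traveler owes €185 (running OOP €185).
Claim 2 (€230): all of it applies to the deductible. Traveler owes €230 (running OOP €415).
Claim 3 (€5736): €387 to deductible, leaving €5349; coinsurance €5349 × 25% = €1337.25. Deductible plus coinsurance: €387 + €1337.25 = €1724.25. Adding that to €415 gives €2139.25, past the €1600 cap; traveler pays only €1600 − €415 = €1185.

€1185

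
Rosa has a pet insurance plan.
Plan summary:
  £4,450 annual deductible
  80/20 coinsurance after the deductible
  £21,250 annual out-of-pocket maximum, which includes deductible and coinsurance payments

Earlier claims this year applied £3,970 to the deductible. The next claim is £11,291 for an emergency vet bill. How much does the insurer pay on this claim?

£8,648.80

£3,970 of the £4,450 deductible is already met, leaving £480.
That leaves £11,291 − £480 = £10,811 for coinsurance.
20% of £10,811 = £2,162.20 falls to the owner.
So the owner owes £480 + £2,162.20 = £2,642.20 before any cap.
Total out-of-pocket so far would be £3,970 + £2,642.20 = £6,612.20, below the £21,250 cap — no reduction.
Insurer pays the balance: £11,291 − £2,642.20 = £8,648.80.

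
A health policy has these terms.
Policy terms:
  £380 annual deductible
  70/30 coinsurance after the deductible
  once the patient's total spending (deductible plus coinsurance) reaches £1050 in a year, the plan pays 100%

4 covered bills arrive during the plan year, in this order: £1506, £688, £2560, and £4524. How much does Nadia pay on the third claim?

£125.80

Claim 1 — £1506: £380 finishes the deductible; £1126 goes to coinsurance; patient's 30% is £337.80. Patient owes £717.80 (running OOP £717.80).
Claim 2 — £688: 30% coinsurance on £688 = £206.40. Cost to patient: £206.40. OOP to date £924.20.
Claim 3 — £2560: deductible met; 30% of £2560 = £768. OOP would hit £1692.20 > £1050, so the cap limits the patient to £1050 − £924.20 = £125.80.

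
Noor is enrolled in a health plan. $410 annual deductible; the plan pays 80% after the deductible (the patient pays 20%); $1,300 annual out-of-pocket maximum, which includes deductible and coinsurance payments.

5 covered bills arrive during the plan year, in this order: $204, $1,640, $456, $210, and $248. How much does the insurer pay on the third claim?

$364.80

#1 ($204): all of it applies to the deductible. Cost to patient: $204. OOP to date $204. Plan pays $204 − $204 = $0.
#2 ($1,640): $206 finishes the deductible; $1,434 goes to coinsurance; 20% of $1,434 = $286.80. Patient owes $492.80 (running OOP $696.80). Plan pays $1,640 − $492.80 = $1,147.20.
#3 ($456): deductible met; 20% of $456 = $91.20. Patient owes $91.20 (running OOP $788). Plan pays $456 − $91.20 = $364.80.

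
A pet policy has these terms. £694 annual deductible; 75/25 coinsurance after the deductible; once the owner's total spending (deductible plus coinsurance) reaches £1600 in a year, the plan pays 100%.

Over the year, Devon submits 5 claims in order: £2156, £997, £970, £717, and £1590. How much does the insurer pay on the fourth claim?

#1 (£2156): £694 finishes the deductible; £1462 goes to coinsurance; 25% of £1462 = £365.50. Owner pays £1059.50; OOP now £1059.50. Insurer: £2156 − £1059.50 = £1096.50.
#2 (£997): deductible met; 25% of £997 = £249.25. Owner pays £249.25; OOP now £1308.75. Plan pays £997 − £249.25 = £747.75.
#3 (£970): deductible already satisfied, so owner's share is 25% × £970 = £242.50. Owner owes £242.50 (running OOP £1551.25). Insurer: £970 − £242.50 = £727.50.
#4 (£717): deductible already satisfied, so owner's share is 25% × £717 = £179.25. Adding that to £1551.25 gives £1730.50, past the £1600 cap; owner pays only £1600 − £1551.25 = £48.75. Plan pays £717 − £48.75 = £668.25.

£668.25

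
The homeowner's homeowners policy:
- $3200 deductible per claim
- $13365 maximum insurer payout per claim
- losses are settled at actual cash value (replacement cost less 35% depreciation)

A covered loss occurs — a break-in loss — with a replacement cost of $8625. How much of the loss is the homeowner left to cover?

Depreciate 35%: the covered value is $8625 × 0.65 = $5606.25.
Less the $3200 deductible: $5606.25 − $3200 = $2406.25.
That's under the $13365 cap, so the insurer reimburses the full $2406.25.
Homeowner's share is the uncovered remainder: $8625 − $2406.25 = $6218.75.

$6218.75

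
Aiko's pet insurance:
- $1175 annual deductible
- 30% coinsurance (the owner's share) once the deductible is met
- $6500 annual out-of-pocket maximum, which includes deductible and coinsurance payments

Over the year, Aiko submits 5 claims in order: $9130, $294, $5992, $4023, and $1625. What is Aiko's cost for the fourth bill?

Bill 1, $9130: $1175 to deductible, leaving $7955; owner's 30% is $2386.50. Owner pays $3561.50; OOP now $3561.50.
Bill 2, $294: deductible already satisfied, so owner's share is 30% × $294 = $88.20. Cost to owner: $88.20. OOP to date $3649.70.
Bill 3, $5992: deductible met; 30% of $5992 = $1797.60. Cost to owner: $1797.60. OOP to date $5447.30.
Bill 4, $4023: deductible met; 30% of $4023 = $1206.90. Adding that to $5447.30 gives $6654.20, past the $6500 cap; owner pays only $6500 − $5447.30 = $1052.70.

$1052.70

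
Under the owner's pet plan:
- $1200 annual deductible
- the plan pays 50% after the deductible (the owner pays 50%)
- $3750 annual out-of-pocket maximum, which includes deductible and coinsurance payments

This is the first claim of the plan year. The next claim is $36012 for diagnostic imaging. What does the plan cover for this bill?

The full $1200 deductible is still open; $1200 of this bill applies to it.
The remaining $34812 (= $36012 − $1200) moves to coinsurance.
Coinsurance: $34812 × 50% = $17406.
Owner responsibility before any cap: $1200 + $17406 = $18606.
That would bring total out-of-pocket to $18606, past the $3750 cap. The owner is capped at $3750 − $0 = $3750 on this claim.
Insurer pays the balance: $36012 − $3750 = $32262.

$32262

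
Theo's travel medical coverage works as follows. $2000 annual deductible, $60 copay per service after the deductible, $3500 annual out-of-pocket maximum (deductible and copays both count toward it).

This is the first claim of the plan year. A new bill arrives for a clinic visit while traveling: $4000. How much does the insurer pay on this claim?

Deductible not yet touched, so the first $2000 of the bill goes to the deductible.
That leaves $4000 − $2000 = $2000 for the copay.
Copay on this service: $60.
Traveler responsibility before any cap: $2000 + $60 = $2060.
Cumulative spending $0 + $2060 = $2060 stays under the $3500 maximum.
Insurer pays the balance: $4000 − $2060 = $1940.

$1940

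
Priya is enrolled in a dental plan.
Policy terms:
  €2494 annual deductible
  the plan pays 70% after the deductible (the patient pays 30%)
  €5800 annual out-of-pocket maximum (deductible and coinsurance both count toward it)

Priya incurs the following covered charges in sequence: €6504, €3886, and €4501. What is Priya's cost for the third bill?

€937.20

#1 (€6504): €2494 finishes the deductible; €4010 goes to coinsurance; coinsurance €4010 × 30% = €1203. Cost to patient: €3697. OOP to date €3697.
#2 (€3886): deductible already satisfied, so patient's share is 30% × €3886 = €1165.80. Cost to patient: €1165.80. OOP to date €4862.80.
#3 (€4501): deductible met; 30% of €4501 = €1350.30. Adding that to €4862.80 gives €6213.10, past the €5800 cap; patient pays only €5800 − €4862.80 = €937.20.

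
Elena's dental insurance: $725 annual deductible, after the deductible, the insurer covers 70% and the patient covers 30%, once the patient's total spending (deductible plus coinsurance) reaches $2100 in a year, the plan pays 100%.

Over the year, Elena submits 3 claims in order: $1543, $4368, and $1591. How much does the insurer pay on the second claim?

#1 ($1543): $725 to deductible, leaving $818; coinsurance $818 × 30% = $245.40. Patient pays $970.40; OOP now $970.40. Plan pays $1543 − $970.40 = $572.60.
#2 ($4368): 30% coinsurance on $4368 = $1310.40. OOP would hit $2280.80 > $2100, so the cap limits the patient to $2100 − $970.40 = $1129.60. Insurer: $4368 − $1129.60 = $3238.40.

$3238.40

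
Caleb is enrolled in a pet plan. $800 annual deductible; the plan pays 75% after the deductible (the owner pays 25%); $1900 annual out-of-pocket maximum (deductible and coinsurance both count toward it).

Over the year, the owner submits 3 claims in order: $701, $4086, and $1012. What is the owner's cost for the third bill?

$103.25

#1 ($701): fully absorbed by the deductible. Cost to owner: $701. OOP to date $701.
#2 ($4086): deductible takes $99, $3987 remains; owner's 25% is $996.75. Owner pays $1095.75; OOP now $1796.75.
#3 ($1012): deductible met; 25% of $1012 = $253. Adding that to $1796.75 gives $2049.75, past the $1900 cap; owner pays only $1900 − $1796.75 = $103.25.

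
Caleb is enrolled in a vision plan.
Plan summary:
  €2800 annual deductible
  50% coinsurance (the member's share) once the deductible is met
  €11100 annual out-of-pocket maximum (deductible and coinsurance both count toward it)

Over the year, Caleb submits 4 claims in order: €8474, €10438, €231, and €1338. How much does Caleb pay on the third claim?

Claim 1 (€8474): €2800 to deductible, leaving €5674; coinsurance €5674 × 50% = €2837. Cost to member: €5637. OOP to date €5637.
Claim 2 (€10438): 50% coinsurance on €10438 = €5219. Member pays €5219; OOP now €10856.
Claim 3 (€231): 50% coinsurance on €231 = €115.50. Member owes €115.50 (running OOP €10971.50).

€115.50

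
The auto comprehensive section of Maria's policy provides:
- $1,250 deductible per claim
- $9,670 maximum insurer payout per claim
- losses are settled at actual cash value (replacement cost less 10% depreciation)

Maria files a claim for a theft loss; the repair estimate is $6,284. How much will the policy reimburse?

$4,405.60

Actual cash value after 10% depreciation: $6,284 × 90% = $5,655.60.
Subtract the deductible: $5,655.60 − $1,250 = $4,405.60.
$4,405.60 ≤ $9,670, so the limit doesn't bind; insurer pays $4,405.60.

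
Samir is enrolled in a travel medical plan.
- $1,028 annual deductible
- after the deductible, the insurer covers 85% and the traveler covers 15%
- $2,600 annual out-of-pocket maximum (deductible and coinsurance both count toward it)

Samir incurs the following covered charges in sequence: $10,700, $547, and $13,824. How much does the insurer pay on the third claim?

Bill 1, $10,700: deductible takes $1,028, $9,672 remains; coinsurance $9,672 × 15% = $1,450.80. Cost to traveler: $2,478.80. OOP to date $2,478.80. Insurer: $10,700 − $2,478.80 = $8,221.20.
Bill 2, $547: deductible met; 15% of $547 = $82.05. Traveler owes $82.05 (running OOP $2,560.85). Insurer: $547 − $82.05 = $464.95.
Bill 3, $13,824: deductible met; 15% of $13,824 = $2,073.60. OOP would hit $4,634.45 > $2,600, so the cap limits the traveler to $2,600 − $2,560.85 = $39.15. Insurer: $13,824 − $39.15 = $13,784.85.

$13,784.85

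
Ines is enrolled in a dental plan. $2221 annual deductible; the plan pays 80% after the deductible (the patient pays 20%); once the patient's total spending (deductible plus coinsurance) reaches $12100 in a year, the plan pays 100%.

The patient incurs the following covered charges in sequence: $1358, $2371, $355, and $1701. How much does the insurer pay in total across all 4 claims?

Claim 1 — $1358: entire amount goes to the deductible. Patient pays $1358; OOP now $1358. Insurer: $1358 − $1358 = $0.
Claim 2 — $2371: deductible takes $863, $1508 remains; coinsurance $1508 × 20% = $301.60. Patient owes $1164.60 (running OOP $2522.60). Plan pays $2371 − $1164.60 = $1206.40.
Claim 3 — $355: deductible already satisfied, so patient's share is 20% × $355 = $71. Cost to patient: $71. OOP to date $2593.60. Insurer: $355 − $71 = $284.
Claim 4 — $1701: 20% coinsurance on $1701 = $340.20. Cost to patient: $340.20. OOP to date $2933.80. Insurer: $1701 − $340.20 = $1360.80.
Insurer total: $0 + $1206.40 + $284 + $1360.80 = $2851.20.

$2851.20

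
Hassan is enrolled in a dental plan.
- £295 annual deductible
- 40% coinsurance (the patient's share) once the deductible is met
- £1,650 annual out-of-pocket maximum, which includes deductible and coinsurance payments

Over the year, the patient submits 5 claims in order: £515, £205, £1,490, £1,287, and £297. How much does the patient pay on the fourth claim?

£514.80

Claim 1 (£515): deductible takes £295, £220 remains; 40% of £220 = £88. Patient owes £383 (running OOP £383).
Claim 2 (£205): 40% coinsurance on £205 = £82. Patient owes £82 (running OOP £465).
Claim 3 (£1,490): 40% coinsurance on £1,490 = £596. Patient pays £596; OOP now £1,061.
Claim 4 (£1,287): deductible already satisfied, so patient's share is 40% × £1,287 = £514.80. Patient pays £514.80; OOP now £1,575.80.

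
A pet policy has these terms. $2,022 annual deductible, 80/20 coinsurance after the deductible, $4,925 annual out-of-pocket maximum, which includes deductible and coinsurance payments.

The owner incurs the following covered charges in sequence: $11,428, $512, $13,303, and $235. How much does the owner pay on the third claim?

Claim 1 — $11,428: $2,022 to deductible, leaving $9,406; 20% of $9,406 = $1,881.20. Cost to owner: $3,903.20. OOP to date $3,903.20.
Claim 2 — $512: 20% coinsurance on $512 = $102.40. Cost to owner: $102.40. OOP to date $4,005.60.
Claim 3 — $13,303: 20% coinsurance on $13,303 = $2,660.60. OOP would hit $6,666.20 > $4,925, so the cap limits the owner to $4,925 − $4,005.60 = $919.40.

$919.40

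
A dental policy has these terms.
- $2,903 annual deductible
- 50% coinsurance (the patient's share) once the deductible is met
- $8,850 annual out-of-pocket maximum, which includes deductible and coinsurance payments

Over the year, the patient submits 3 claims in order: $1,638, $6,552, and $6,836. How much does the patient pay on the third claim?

Bill 1, $1,638: all of it applies to the deductible. Cost to patient: $1,638. OOP to date $1,638.
Bill 2, $6,552: $1,265 to deductible, leaving $5,287; 50% of $5,287 = $2,643.50. Cost to patient: $3,908.50. OOP to date $5,546.50.
Bill 3, $6,836: deductible met; 50% of $6,836 = $3,418. OOP would hit $8,964.50 > $8,850, so the cap limits the patient to $8,850 − $5,546.50 = $3,303.50.

$3,303.50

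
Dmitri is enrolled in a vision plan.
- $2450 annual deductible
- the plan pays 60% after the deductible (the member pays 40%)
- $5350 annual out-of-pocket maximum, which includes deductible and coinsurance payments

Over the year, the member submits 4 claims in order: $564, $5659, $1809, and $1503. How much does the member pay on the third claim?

$723.60

Bill 1, $564: all of it applies to the deductible. Member owes $564 (running OOP $564).
Bill 2, $5659: $1886 to deductible, leaving $3773; coinsurance $3773 × 40% = $1509.20. Member owes $3395.20 (running OOP $3959.20).
Bill 3, $1809: deductible already satisfied, so member's share is 40% × $1809 = $723.60. Member owes $723.60 (running OOP $4682.80).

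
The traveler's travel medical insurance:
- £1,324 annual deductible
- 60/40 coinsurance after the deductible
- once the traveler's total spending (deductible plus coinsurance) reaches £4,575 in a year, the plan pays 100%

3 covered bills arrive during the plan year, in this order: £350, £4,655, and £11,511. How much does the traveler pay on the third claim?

£1,778.60

Claim 1 (£350): entire amount goes to the deductible. Traveler pays £350; OOP now £350.
Claim 2 (£4,655): £974 to deductible, leaving £3,681; 40% of £3,681 = £1,472.40. Traveler pays £2,446.40; OOP now £2,796.40.
Claim 3 (£11,511): deductible already satisfied, so traveler's share is 40% × £11,511 = £4,604.40. That would push OOP to £7,400.80, over the £4,575 cap, so traveler pays £4,575 − £2,796.40 = £1,778.60.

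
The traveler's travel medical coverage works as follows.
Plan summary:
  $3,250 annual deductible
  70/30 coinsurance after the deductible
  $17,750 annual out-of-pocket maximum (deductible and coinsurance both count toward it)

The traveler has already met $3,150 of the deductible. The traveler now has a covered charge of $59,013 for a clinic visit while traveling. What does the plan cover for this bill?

Deductible still to meet: $3,250 − $3,150 = $100.
That leaves $59,013 − $100 = $58,913 for coinsurance.
Coinsurance: $58,913 × 30% = $17,673.90.
Traveler responsibility before any cap: $100 + $17,673.90 = $17,773.90.
That would bring total out-of-pocket to $20,923.90, past the $17,750 cap. The traveler is capped at $17,750 − $3,150 = $14,600 on this claim.
Insurer pays the balance: $59,013 − $14,600 = $44,413.

$44,413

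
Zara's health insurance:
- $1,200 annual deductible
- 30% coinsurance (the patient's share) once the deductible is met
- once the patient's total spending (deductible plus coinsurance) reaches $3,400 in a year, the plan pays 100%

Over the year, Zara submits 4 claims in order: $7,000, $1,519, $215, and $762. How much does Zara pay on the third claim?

$4.30

#1 ($7,000): $1,200 finishes the deductible; $5,800 goes to coinsurance; 30% of $5,800 = $1,740. Cost to patient: $2,940. OOP to date $2,940.
#2 ($1,519): deductible already satisfied, so patient's share is 30% × $1,519 = $455.70. Patient pays $455.70; OOP now $3,395.70.
#3 ($215): deductible met; 30% of $215 = $64.50. That would push OOP to $3,460.20, over the $3,400 cap, so patient pays $3,400 − $3,395.70 = $4.30.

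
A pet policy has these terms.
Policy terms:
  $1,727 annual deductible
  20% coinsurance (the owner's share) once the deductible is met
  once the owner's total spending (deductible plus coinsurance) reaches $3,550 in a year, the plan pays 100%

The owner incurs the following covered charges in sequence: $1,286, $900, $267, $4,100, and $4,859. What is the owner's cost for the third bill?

#1 ($1,286): all of it applies to the deductible. Cost to owner: $1,286. OOP to date $1,286.
#2 ($900): deductible takes $441, $459 remains; coinsurance $459 × 20% = $91.80. Owner pays $532.80; OOP now $1,818.80.
#3 ($267): deductible met; 20% of $267 = $53.40. Owner pays $53.40; OOP now $1,872.20.

$53.40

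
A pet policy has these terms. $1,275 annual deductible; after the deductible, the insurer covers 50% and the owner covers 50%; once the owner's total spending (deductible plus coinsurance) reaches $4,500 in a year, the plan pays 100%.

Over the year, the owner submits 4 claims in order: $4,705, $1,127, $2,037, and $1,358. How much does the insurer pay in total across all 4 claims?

Claim 1 ($4,705): $1,275 finishes the deductible; $3,430 goes to coinsurance; coinsurance $3,430 × 50% = $1,715. Owner owes $2,990 (running OOP $2,990). Plan pays $4,705 − $2,990 = $1,715.
Claim 2 ($1,127): 50% coinsurance on $1,127 = $563.50. Owner pays $563.50; OOP now $3,553.50. Plan pays $1,127 − $563.50 = $563.50.
Claim 3 ($2,037): 50% coinsurance on $2,037 = $1,018.50. Adding that to $3,553.50 gives $4,572, past the $4,500 cap; owner pays only $4,500 − $3,553.50 = $946.50. Plan pays $2,037 − $946.50 = $1,090.50.
Claim 4 ($1,358): 50% coinsurance on $1,358 = $679. That would push OOP to $5,179, over the $4,500 cap, so owner pays $4,500 − $4,500 = $0. Plan pays $1,358 − $0 = $1,358.
Insurer total = bills − owner's total = $9,227 − $4,500 = $4,727.

$4,727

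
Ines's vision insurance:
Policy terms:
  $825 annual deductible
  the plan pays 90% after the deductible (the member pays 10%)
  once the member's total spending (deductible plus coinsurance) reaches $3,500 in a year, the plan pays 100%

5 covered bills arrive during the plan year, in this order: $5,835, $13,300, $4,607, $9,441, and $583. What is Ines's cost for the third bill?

#1 ($5,835): $825 to deductible, leaving $5,010; member's 10% is $501. Cost to member: $1,326. OOP to date $1,326.
#2 ($13,300): deductible already satisfied, so member's share is 10% × $13,300 = $1,330. Member pays $1,330; OOP now $2,656.
#3 ($4,607): deductible already satisfied, so member's share is 10% × $4,607 = $460.70. Member pays $460.70; OOP now $3,116.70.

$460.70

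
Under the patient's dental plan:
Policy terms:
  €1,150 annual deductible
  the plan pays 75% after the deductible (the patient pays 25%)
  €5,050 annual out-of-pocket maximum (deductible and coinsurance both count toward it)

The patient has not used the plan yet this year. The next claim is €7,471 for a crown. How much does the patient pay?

€2,730.25

Deductible not yet touched, so the first €1,150 of the bill goes to the deductible.
After the €1,150 deductible portion, €7,471 − €1,150 = €6,321 is subject to coinsurance.
Coinsurance: €6,321 × 25% = €1,580.25.
So the patient owes €1,150 + €1,580.25 = €2,730.25 before any cap.
Year-to-date out-of-pocket becomes €0 + €2,730.25 = €2,730.25, still under the €5,050 maximum, so no cap applies.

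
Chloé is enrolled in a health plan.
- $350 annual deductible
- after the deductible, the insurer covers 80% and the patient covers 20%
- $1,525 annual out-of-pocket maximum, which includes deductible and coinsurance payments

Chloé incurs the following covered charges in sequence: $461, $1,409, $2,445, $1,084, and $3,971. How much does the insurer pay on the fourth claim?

$867.20

#1 ($461): deductible takes $350, $111 remains; coinsurance $111 × 20% = $22.20. Patient pays $372.20; OOP now $372.20. Plan pays $461 − $372.20 = $88.80.
#2 ($1,409): 20% coinsurance on $1,409 = $281.80. Cost to patient: $281.80. OOP to date $654. Insurer: $1,409 − $281.80 = $1,127.20.
#3 ($2,445): deductible already satisfied, so patient's share is 20% × $2,445 = $489. Patient owes $489 (running OOP $1,143). Insurer: $2,445 − $489 = $1,956.
#4 ($1,084): 20% coinsurance on $1,084 = $216.80. Patient owes $216.80 (running OOP $1,359.80). Insurer: $1,084 − $216.80 = $867.20.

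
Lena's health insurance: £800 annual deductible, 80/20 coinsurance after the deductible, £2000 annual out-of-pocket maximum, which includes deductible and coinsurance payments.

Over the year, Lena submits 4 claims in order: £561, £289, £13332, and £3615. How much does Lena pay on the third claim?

Claim 1 (£561): entire amount goes to the deductible. Patient owes £561 (running OOP £561).
Claim 2 (£289): deductible takes £239, £50 remains; patient's 20% is £10. Patient pays £249; OOP now £810.
Claim 3 (£13332): deductible already satisfied, so patient's share is 20% × £13332 = £2666.40. OOP would hit £3476.40 > £2000, so the cap limits the patient to £2000 − £810 = £1190.

£1190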